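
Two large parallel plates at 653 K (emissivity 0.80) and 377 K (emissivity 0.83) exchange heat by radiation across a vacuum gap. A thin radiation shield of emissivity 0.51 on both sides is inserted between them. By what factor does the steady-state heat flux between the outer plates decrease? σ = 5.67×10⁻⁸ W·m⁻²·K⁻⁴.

factor ≈ 3.01

Without shield: q₀ = σΔ(T⁴)/(1/ε₁+1/ε₂−1) with denominator 1.455.
With shield the two gaps are in series; the resistances add: (1/ε₁+1/ε_s−1)+(1/ε_s+1/ε₂−1) = 2.211+2.166 = 4.376.
Heat-flux ratio q₀/q = 4.376/1.455.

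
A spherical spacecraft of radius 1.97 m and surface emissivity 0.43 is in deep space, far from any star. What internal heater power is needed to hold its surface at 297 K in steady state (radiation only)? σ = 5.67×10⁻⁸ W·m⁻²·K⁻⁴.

P ≈ 9250 W

P = εσ·4πr²·T⁴.
4πr² = 48.77 m²; T⁴ = 7.781×10⁹ K⁴.
P = 0.43·5.67×10⁻⁸·48.77·7.781×10⁹.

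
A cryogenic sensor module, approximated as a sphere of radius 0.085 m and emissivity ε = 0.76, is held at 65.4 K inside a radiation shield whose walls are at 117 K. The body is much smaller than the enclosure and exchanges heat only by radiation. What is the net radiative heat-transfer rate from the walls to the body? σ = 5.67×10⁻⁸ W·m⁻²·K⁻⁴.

For a small grey body in a large enclosure: P_net = εσA(T_body⁴ − T_wall⁴).
A = 4πr² = 0.09079 m²; T_body⁴ − T_wall⁴ = 1.829×10⁷ − 1.874×10⁸ = -1.691×10⁸ K⁴.
|P_net| = 0.76·5.67×10⁻⁸·0.09079·1.691×10⁸.

P_net ≈ 0.662 W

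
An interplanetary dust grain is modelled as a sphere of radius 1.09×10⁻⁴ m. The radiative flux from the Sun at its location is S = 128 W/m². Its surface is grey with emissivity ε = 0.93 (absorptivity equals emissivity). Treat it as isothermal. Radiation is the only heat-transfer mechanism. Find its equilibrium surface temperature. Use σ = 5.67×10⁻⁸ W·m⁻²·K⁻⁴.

At equilibrium, absorbed power = emitted power.
Absorbing cross-section = πr² = 3.733×10⁻⁸ m²; emitting surface = 4πr² = 1.493×10⁻⁷ m² (ratio 4).
εS·A_cross = εσ·A_surf·T⁴  ⇒  T⁴ = S/(4σ)   (ε cancels).
T⁴ = 128/(4·5.67×10⁻⁸) = 5.644×10⁸ K⁴.
T = (5.644×10⁸)^(1/4).

T ≈ 154 K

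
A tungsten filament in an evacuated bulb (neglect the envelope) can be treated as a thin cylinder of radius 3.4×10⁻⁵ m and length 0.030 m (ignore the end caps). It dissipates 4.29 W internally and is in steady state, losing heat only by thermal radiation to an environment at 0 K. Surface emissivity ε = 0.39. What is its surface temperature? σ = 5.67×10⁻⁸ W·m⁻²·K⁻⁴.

T ≈ 2350 K

Steady state: internal power = radiated power, P = εσA T⁴.
Radiating area A = 2πrL = 6.409×10⁻⁶ m².
T⁴ = P/(εσA) = 4.29/(0.39·5.67×10⁻⁸·6.409×10⁻⁶) = 3.027×10¹³ K⁴.
T = (3.027×10¹³)^(1/4).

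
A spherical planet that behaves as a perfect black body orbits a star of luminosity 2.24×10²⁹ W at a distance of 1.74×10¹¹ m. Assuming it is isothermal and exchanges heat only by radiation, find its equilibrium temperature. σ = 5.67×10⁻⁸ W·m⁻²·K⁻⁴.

T ≈ 1270 K

First find the stellar flux at distance d: S = L/(4πd²) = 2.24×10²⁹/(4π·(1.74×10¹¹)²) = 5.888×10⁵ W/m².
For an isothermal sphere, absorbed (1−a)S·πr² = emitted σ·4πr²·T⁴, so T⁴ = (1−a)S/(4σ).
T⁴ = 1.00·5.888×10⁵/(4·5.67×10⁻⁸) = 2.596×10¹² K⁴.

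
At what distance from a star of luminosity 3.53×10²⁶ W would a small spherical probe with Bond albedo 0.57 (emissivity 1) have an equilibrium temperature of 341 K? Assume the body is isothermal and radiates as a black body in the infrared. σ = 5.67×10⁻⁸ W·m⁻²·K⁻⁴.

d ≈ 6.28×10¹⁰ m

For an isothermal black-emitting sphere, (1−a)S·πr² = σ·4πr²·T⁴ ⇒ S = 4σT⁴/(1−a).
S = 4·5.67×10⁻⁸·(341)⁴/0.430 = 7132 W/m².
Flux falls as S = L/(4πd²), so d = √(L/(4πS)) = √(3.53×10²⁶/(4π·7132)).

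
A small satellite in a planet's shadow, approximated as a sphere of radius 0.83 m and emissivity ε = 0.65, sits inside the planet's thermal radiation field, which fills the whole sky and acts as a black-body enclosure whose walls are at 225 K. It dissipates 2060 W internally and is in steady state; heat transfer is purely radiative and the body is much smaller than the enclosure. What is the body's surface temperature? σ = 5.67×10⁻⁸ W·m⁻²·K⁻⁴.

For a small grey body in a large enclosure, net radiated power = εσA(T⁴ − T_w⁴).
Steady state: P = εσA(T⁴ − T_w⁴) with A = 4πr² = 8.657 m².
T⁴ = P/(εσA) + T_w⁴ = 2060/(0.65·5.67×10⁻⁸·8.657) + (225)⁴
    = 6.457×10⁹ + 2.563×10⁹ = 9.020×10⁹ K⁴.

T ≈ 308 K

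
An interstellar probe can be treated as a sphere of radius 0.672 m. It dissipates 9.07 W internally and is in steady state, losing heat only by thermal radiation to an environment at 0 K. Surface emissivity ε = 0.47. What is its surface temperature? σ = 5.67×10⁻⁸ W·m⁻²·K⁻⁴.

T ≈ 88.0 K

Steady state: internal power = radiated power, P = εσA T⁴.
Radiating area A = 4πr² = 5.675 m².
T⁴ = P/(εσA) = 9.07/(0.47·5.67×10⁻⁸·5.675) = 5.998×10⁷ K⁴.
T = (5.998×10⁷)^(1/4).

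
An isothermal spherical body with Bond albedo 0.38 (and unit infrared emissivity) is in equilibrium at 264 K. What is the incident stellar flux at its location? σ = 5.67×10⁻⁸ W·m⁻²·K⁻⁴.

S ≈ 1780 W/m²

(1−a)S·πr² = σ·4πr²·T⁴ ⇒ S = 4σT⁴/(1−a).
S = 4·5.67×10⁻⁸·4.858×10⁹/0.620.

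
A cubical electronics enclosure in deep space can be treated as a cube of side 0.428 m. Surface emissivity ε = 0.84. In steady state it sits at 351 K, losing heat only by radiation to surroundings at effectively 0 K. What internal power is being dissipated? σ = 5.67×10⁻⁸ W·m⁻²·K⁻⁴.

P ≈ 795 W

Steady state: P = εσA T⁴.
A = 6L² = 1.099 m²; T⁴ = (351)⁴ = 1.518×10¹⁰ K⁴.
P = 0.84 × 5.67×10⁻⁸ × 1.099 × 1.518×10¹⁰.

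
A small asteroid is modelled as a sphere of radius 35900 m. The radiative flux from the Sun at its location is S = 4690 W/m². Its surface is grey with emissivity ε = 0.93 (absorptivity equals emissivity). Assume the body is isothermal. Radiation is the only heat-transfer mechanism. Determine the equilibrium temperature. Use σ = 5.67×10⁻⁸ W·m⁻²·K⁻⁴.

T ≈ 379 K

At equilibrium, absorbed power = emitted power.
Absorbing cross-section = πr² = 4.049×10⁹ m²; emitting surface = 4πr² = 1.620×10¹⁰ m² (ratio 4).
εS·A_cross = εσ·A_surf·T⁴  ⇒  T⁴ = S/(4σ)   (ε cancels).
T⁴ = 4690/(4·5.67×10⁻⁸) = 2.068×10¹⁰ K⁴.
T = (2.068×10¹⁰)^(1/4).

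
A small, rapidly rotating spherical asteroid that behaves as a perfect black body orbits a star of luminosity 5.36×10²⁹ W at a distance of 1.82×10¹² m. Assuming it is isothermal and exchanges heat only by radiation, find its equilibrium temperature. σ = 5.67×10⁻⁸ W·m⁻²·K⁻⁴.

T ≈ 488 K

First find the stellar flux at distance d: S = L/(4πd²) = 5.36×10²⁹/(4π·(1.82×10¹²)²) = 12880 W/m².
For an isothermal sphere, absorbed (1−a)S·πr² = emitted σ·4πr²·T⁴, so T⁴ = (1−a)S/(4σ).
T⁴ = 1.00·12880/(4·5.67×10⁻⁸) = 5.678×10¹⁰ K⁴.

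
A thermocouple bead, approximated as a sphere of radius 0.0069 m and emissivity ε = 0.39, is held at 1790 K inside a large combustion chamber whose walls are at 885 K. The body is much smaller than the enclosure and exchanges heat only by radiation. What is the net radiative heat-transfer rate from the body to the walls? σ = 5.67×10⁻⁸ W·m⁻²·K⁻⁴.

P_net ≈ 128 W

For a small grey body in a large enclosure: P_net = εσA(T_body⁴ − T_wall⁴).
A = 4πr² = 5.983×10⁻⁴ m²; T_body⁴ − T_wall⁴ = 1.027×10¹³ − 6.134×10¹¹ = 9.653×10¹² K⁴.
|P_net| = 0.39·5.67×10⁻⁸·5.983×10⁻⁴·9.653×10¹².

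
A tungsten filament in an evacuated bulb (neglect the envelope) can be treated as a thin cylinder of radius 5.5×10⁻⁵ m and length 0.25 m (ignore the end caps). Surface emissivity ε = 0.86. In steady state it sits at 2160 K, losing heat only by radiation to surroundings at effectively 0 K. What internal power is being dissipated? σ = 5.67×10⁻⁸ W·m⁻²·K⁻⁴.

P ≈ 91.7 W

Steady state: P = εσA T⁴.
A = 2πrL = 8.639×10⁻⁵ m²; T⁴ = (2160)⁴ = 2.177×10¹³ K⁴.
P = 0.86 × 5.67×10⁻⁸ × 8.639×10⁻⁵ × 2.177×10¹³.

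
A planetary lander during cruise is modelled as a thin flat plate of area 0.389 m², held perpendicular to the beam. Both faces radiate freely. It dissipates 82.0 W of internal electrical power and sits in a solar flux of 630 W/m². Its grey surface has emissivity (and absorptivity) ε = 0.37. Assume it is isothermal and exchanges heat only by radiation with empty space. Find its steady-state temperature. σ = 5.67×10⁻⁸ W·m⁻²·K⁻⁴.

At steady state, absorbed solar power + internal power = radiated power.
Absorbed: α·S·A_cross = 0.37·630·0.3890 = 90.68 W (cross-section A).
Total input = 90.68 + 82.0 = 172.7 W.
Radiated: εσ·A_surf·T⁴ with A_surf = 2A = 0.7780 m².
T⁴ = 172.7/(0.37·5.67×10⁻⁸·0.7780) = 1.058×10¹⁰ K⁴.

T ≈ 321 K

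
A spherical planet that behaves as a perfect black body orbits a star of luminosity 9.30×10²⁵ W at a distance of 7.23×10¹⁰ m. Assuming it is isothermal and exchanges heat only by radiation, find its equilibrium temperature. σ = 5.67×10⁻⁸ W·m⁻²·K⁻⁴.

First find the stellar flux at distance d: S = L/(4πd²) = 9.30×10²⁵/(4π·(7.23×10¹⁰)²) = 1416 W/m².
For an isothermal sphere, absorbed (1−a)S·πr² = emitted σ·4πr²·T⁴, so T⁴ = (1−a)S/(4σ).
T⁴ = 1.00·1416/(4·5.67×10⁻⁸) = 6.242×10⁹ K⁴.

T ≈ 281 K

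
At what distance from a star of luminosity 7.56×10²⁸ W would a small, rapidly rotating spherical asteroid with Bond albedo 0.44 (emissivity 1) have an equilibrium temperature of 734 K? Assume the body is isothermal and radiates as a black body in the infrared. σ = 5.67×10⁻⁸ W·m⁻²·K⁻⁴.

d ≈ 2.26×10¹¹ m

For an isothermal black-emitting sphere, (1−a)S·πr² = σ·4πr²·T⁴ ⇒ S = 4σT⁴/(1−a).
S = 4·5.67×10⁻⁸·(734)⁴/0.560 = 1.176×10⁵ W/m².
Flux falls as S = L/(4πd²), so d = √(L/(4πS)) = √(7.56×10²⁸/(4π·1.176×10⁵)).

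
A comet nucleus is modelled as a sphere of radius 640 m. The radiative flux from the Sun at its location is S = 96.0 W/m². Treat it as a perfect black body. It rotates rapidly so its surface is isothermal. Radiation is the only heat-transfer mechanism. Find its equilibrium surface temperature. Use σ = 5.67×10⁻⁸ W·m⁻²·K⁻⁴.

At equilibrium, absorbed power = emitted power.
Absorbing cross-section = πr² = 1.287×10⁶ m²; emitting surface = 4πr² = 5.147×10⁶ m² (ratio 4).
S·A_cross = εσ·A_surf·T⁴  ⇒  T⁴ = S/(4σ).
T⁴ = 1.00·96.0/(4·5.67×10⁻⁸) = 4.233×10⁸ K⁴.
T = (4.233×10⁸)^(1/4).

T ≈ 143 K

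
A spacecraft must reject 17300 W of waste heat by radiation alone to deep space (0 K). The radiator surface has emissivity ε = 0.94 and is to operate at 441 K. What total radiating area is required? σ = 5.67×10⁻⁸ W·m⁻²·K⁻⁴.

A ≈ 8.58 m²

P = εσA T⁴ ⇒ A = P/(εσT⁴).
T⁴ = 3.782×10¹⁰ K⁴.
A = 17300/(0.94 × 5.67×10⁻⁸ × 3.782×10¹⁰).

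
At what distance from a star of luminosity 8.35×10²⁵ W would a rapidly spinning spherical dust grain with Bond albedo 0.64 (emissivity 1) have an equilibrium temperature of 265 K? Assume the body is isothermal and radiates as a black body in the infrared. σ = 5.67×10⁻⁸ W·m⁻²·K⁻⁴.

For an isothermal black-emitting sphere, (1−a)S·πr² = σ·4πr²·T⁴ ⇒ S = 4σT⁴/(1−a).
S = 4·5.67×10⁻⁸·(265)⁴/0.360 = 3107 W/m².
Flux falls as S = L/(4πd²), so d = √(L/(4πS)) = √(8.35×10²⁵/(4π·3107)).

d ≈ 4.62×10¹⁰ m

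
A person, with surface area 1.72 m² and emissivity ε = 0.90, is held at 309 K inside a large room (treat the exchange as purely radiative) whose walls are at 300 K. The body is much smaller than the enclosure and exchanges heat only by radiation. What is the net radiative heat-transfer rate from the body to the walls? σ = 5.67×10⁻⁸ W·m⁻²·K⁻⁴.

For a small grey body in a large enclosure: P_net = εσA(T_body⁴ − T_wall⁴).
A = 1.72 m²; T_body⁴ − T_wall⁴ = 9.117×10⁹ − 8.100×10⁹ = 1.017×10⁹ K⁴.
|P_net| = 0.90·5.67×10⁻⁸·1.720·1.017×10⁹.

P_net ≈ 89.2 W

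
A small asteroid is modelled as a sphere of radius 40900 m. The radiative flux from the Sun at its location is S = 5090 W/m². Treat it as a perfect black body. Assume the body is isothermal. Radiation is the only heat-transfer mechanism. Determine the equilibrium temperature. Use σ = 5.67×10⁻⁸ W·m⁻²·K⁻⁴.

At equilibrium, absorbed power = emitted power.
Absorbing cross-section = πr² = 5.255×10⁹ m²; emitting surface = 4πr² = 2.102×10¹⁰ m² (ratio 4).
S·A_cross = εσ·A_surf·T⁴  ⇒  T⁴ = S/(4σ).
T⁴ = 1.00·5090/(4·5.67×10⁻⁸) = 2.244×10¹⁰ K⁴.
T = (2.244×10¹⁰)^(1/4).

T ≈ 387 K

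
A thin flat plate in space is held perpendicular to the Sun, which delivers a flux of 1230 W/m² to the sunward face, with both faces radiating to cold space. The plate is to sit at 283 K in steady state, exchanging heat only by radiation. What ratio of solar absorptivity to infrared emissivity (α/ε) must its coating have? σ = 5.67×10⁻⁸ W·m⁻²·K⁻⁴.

α/ε ≈ 0.591

Balance: αS·A = εσ·2A·T⁴ ⇒ α/ε = 2σT⁴/S.
α/ε = 2·5.67×10⁻⁸·(283)⁴/1230 = 2·5.67×10⁻⁸·6.414×10⁹/1230.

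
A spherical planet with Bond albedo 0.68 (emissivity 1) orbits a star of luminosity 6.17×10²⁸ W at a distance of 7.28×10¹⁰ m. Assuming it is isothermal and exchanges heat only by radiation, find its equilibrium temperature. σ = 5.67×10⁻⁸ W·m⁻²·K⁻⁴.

First find the stellar flux at distance d: S = L/(4πd²) = 6.17×10²⁸/(4π·(7.28×10¹⁰)²) = 9.264×10⁵ W/m².
For an isothermal sphere, absorbed (1−a)S·πr² = emitted σ·4πr²·T⁴, so T⁴ = (1−a)S/(4σ).
T⁴ = 0.320·9.264×10⁵/(4·5.67×10⁻⁸) = 1.307×10¹² K⁴.

T ≈ 1070 K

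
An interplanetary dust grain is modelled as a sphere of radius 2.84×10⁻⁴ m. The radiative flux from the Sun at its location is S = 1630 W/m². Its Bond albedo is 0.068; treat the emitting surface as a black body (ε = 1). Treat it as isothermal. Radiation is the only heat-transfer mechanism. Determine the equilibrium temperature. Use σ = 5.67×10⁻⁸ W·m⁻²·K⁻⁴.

At equilibrium, absorbed power = emitted power.
Absorbing cross-section = πr² = 2.534×10⁻⁷ m²; emitting surface = 4πr² = 1.014×10⁻⁶ m² (ratio 4).
(1−a)S·A_cross = εσ·A_surf·T⁴  ⇒  T⁴ = (1−a)S/(4σ).
T⁴ = 0.932·1630/(4·5.67×10⁻⁸) = 6.698×10⁹ K⁴.
T = (6.698×10⁹)^(1/4).

T ≈ 286 K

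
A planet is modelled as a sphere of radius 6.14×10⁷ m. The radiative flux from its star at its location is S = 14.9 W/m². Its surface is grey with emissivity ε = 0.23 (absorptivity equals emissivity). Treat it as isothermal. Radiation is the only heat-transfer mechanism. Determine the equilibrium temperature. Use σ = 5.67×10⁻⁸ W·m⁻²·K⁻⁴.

T ≈ 90.0 K

At equilibrium, absorbed power = emitted power.
Absorbing cross-section = πr² = 1.184×10¹⁶ m²; emitting surface = 4πr² = 4.737×10¹⁶ m² (ratio 4).
εS·A_cross = εσ·A_surf·T⁴  ⇒  T⁴ = S/(4σ)   (ε cancels).
T⁴ = 14.9/(4·5.67×10⁻⁸) = 6.570×10⁷ K⁴.
T = (6.570×10⁷)^(1/4).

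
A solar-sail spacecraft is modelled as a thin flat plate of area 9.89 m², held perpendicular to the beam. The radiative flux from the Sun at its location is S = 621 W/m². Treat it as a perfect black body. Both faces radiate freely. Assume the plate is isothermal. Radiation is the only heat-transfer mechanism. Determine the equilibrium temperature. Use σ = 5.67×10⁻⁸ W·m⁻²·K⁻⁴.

At equilibrium, absorbed power = emitted power.
Absorbing cross-section = A = 9.890 m²; emitting surface = 2A = 19.78 m² (ratio 2).
S·A_cross = εσ·A_surf·T⁴  ⇒  T⁴ = S/(2σ).
T⁴ = 1.00·621/(2·5.67×10⁻⁸) = 5.476×10⁹ K⁴.
T = (5.476×10⁹)^(1/4).

T ≈ 272 K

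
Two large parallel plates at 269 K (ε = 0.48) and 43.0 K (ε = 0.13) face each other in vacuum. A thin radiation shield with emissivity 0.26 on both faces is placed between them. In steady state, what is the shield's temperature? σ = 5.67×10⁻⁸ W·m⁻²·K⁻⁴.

In steady state the net flux on the hot side equals that on the cold side.
σ(T₁⁴−T_s⁴)/D₁ = σ(T_s⁴−T₂⁴)/D₂, with D₁ = 1/ε₁+1/ε_s−1 = 4.929, D₂ = 1/ε_s+1/ε₂−1 = 10.54.
Solve for T_s⁴: T_s⁴ = (D₂·T₁⁴ + D₁·T₂⁴)/(D₁+D₂) = 3.569×10⁹ K⁴.

T_s ≈ 244 K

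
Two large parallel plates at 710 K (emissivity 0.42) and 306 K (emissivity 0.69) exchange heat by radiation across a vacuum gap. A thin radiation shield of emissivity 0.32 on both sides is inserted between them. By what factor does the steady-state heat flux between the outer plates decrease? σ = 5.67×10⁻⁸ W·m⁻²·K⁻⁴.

factor ≈ 2.85

Without shield: q₀ = σΔ(T⁴)/(1/ε₁+1/ε₂−1) with denominator 2.830.
With shield the two gaps are in series; the resistances add: (1/ε₁+1/ε_s−1)+(1/ε_s+1/ε₂−1) = 4.506+3.574 = 8.080.
Heat-flux ratio q₀/q = 8.080/2.830.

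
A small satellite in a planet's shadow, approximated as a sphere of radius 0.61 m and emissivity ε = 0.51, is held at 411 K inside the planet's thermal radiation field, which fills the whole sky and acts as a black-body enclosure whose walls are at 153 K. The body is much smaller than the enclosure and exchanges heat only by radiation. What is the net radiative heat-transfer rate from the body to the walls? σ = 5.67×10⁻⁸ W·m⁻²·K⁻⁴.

P_net ≈ 3780 W

For a small grey body in a large enclosure: P_net = εσA(T_body⁴ − T_wall⁴).
A = 4πr² = 4.676 m²; T_body⁴ − T_wall⁴ = 2.853×10¹⁰ − 5.480×10⁸ = 2.799×10¹⁰ K⁴.
|P_net| = 0.51·5.67×10⁻⁸·4.676·2.799×10¹⁰.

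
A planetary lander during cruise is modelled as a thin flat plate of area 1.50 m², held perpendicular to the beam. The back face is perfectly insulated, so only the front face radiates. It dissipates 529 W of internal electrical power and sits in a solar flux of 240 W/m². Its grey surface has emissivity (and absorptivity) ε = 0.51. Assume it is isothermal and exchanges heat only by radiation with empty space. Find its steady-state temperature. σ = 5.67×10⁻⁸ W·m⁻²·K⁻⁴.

T ≈ 358 K

At steady state, absorbed solar power + internal power = radiated power.
Absorbed: α·S·A_cross = 0.51·240·1.500 = 183.6 W (cross-section A).
Total input = 183.6 + 529 = 712.6 W.
Radiated: εσ·A_surf·T⁴ with A_surf = A = 1.500 m².
T⁴ = 712.6/(0.51·5.67×10⁻⁸·1.500) = 1.643×10¹⁰ K⁴.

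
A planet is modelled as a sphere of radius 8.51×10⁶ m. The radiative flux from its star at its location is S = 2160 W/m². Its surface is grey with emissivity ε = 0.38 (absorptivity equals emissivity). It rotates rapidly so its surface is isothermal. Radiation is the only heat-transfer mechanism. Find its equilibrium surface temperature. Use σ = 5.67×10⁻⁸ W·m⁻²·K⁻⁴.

T ≈ 312 K

At equilibrium, absorbed power = emitted power.
Absorbing cross-section = πr² = 2.275×10¹⁴ m²; emitting surface = 4πr² = 9.101×10¹⁴ m² (ratio 4).
εS·A_cross = εσ·A_surf·T⁴  ⇒  T⁴ = S/(4σ)   (ε cancels).
T⁴ = 2160/(4·5.67×10⁻⁸) = 9.524×10⁹ K⁴.
T = (9.524×10⁹)^(1/4).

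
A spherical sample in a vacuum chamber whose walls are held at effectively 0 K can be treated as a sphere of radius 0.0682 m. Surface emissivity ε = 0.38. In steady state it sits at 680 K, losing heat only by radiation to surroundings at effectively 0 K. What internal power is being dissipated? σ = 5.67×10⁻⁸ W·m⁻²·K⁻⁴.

Steady state: P = εσA T⁴.
A = 4πr² = 0.05845 m²; T⁴ = (680)⁴ = 2.138×10¹¹ K⁴.
P = 0.38 × 5.67×10⁻⁸ × 0.05845 × 2.138×10¹¹.

P ≈ 269 W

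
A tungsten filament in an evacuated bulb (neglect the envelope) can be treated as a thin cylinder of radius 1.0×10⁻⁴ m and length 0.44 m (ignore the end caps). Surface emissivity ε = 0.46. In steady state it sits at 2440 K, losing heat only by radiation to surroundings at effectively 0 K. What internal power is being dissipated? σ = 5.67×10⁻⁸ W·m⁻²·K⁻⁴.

P ≈ 256 W

Steady state: P = εσA T⁴.
A = 2πrL = 2.765×10⁻⁴ m²; T⁴ = (2440)⁴ = 3.545×10¹³ K⁴.
P = 0.46 × 5.67×10⁻⁸ × 2.765×10⁻⁴ × 3.545×10¹³.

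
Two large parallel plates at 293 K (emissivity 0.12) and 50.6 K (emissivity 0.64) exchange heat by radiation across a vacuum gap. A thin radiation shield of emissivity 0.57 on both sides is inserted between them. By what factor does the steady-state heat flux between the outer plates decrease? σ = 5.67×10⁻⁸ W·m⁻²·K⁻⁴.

Without shield: q₀ = σΔ(T⁴)/(1/ε₁+1/ε₂−1) with denominator 8.896.
With shield the two gaps are in series; the resistances add: (1/ε₁+1/ε_s−1)+(1/ε_s+1/ε₂−1) = 9.088+2.317 = 11.40.
Heat-flux ratio q₀/q = 11.40/8.896.

factor ≈ 1.28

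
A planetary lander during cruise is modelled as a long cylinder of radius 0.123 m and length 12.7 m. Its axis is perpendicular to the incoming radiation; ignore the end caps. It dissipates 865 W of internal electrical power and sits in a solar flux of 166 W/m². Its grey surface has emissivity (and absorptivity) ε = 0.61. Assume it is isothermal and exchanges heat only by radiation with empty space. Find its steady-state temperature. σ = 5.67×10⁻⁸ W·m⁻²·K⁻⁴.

At steady state, absorbed solar power + internal power = radiated power.
Absorbed: α·S·A_cross = 0.61·166·3.124 = 316.4 W (cross-section 2rL).
Total input = 316.4 + 865 = 1181 W.
Radiated: εσ·A_surf·T⁴ with A_surf = 2πrL = 9.815 m².
T⁴ = 1181/(0.61·5.67×10⁻⁸·9.815) = 3.480×10⁹ K⁴.

T ≈ 243 K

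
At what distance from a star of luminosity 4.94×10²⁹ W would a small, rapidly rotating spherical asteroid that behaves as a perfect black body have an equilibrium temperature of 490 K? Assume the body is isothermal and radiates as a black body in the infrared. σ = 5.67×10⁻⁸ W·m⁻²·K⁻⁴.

For an isothermal black-emitting sphere, (1−a)S·πr² = σ·4πr²·T⁴ ⇒ S = 4σT⁴/(1−a).
S = 4·5.67×10⁻⁸·(490)⁴/1.00 = 13070 W/m².
Flux falls as S = L/(4πd²), so d = √(L/(4πS)) = √(4.94×10²⁹/(4π·13070)).

d ≈ 1.73×10¹² m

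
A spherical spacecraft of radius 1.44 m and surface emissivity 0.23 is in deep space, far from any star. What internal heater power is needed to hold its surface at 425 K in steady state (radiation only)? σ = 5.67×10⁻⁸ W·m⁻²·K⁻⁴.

P = εσ·4πr²·T⁴.
4πr² = 26.06 m²; T⁴ = 3.263×10¹⁰ K⁴.
P = 0.23·5.67×10⁻⁸·26.06·3.263×10¹⁰.

P ≈ 11100 W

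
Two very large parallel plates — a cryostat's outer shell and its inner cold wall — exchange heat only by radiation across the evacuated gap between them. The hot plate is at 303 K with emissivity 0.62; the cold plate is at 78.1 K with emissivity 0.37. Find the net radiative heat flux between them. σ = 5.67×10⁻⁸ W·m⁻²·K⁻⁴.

q ≈ 144 W/m²

For two infinite grey parallel plates, q = σ(T₁⁴ − T₂⁴)/(1/ε₁ + 1/ε₂ − 1).
T₁⁴ − T₂⁴ = 8.429×10⁹ − 3.721×10⁷ = 8.392×10⁹ K⁴.
1/ε₁ + 1/ε₂ − 1 = 1.613 + 2.703 − 1 = 3.316.
q = 5.67×10⁻⁸ × 8.392×10⁹ / 3.316.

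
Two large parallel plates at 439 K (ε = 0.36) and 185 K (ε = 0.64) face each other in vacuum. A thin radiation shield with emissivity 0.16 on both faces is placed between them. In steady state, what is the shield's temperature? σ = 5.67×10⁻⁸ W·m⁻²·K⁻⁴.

T_s ≈ 365 K

In steady state the net flux on the hot side equals that on the cold side.
σ(T₁⁴−T_s⁴)/D₁ = σ(T_s⁴−T₂⁴)/D₂, with D₁ = 1/ε₁+1/ε_s−1 = 8.028, D₂ = 1/ε_s+1/ε₂−1 = 6.812.
Solve for T_s⁴: T_s⁴ = (D₂·T₁⁴ + D₁·T₂⁴)/(D₁+D₂) = 1.768×10¹⁰ K⁴.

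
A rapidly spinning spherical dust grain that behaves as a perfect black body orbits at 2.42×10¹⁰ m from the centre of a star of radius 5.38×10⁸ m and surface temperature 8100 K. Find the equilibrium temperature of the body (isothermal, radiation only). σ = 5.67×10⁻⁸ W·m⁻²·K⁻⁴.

The star's surface emits σT_*⁴; at distance d the flux is S = σT_*⁴(R_*/d)².
S = 5.67×10⁻⁸·(8100)⁴·(5.38×10⁸/2.42×10¹⁰)² = 1.206×10⁵ W/m².
For an isothermal sphere T⁴ = (1−a)S/(4σ) = 5.319×10¹¹ K⁴.

T ≈ 854 K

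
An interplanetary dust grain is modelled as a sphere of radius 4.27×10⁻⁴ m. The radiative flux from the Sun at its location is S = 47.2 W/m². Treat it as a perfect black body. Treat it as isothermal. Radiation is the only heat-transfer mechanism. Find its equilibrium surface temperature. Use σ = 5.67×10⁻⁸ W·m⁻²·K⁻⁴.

T ≈ 120 K

At equilibrium, absorbed power = emitted power.
Absorbing cross-section = πr² = 5.728×10⁻⁷ m²; emitting surface = 4πr² = 2.291×10⁻⁶ m² (ratio 4).
S·A_cross = εσ·A_surf·T⁴  ⇒  T⁴ = S/(4σ).
T⁴ = 1.00·47.2/(4·5.67×10⁻⁸) = 2.081×10⁸ K⁴.
T = (2.081×10⁸)^(1/4).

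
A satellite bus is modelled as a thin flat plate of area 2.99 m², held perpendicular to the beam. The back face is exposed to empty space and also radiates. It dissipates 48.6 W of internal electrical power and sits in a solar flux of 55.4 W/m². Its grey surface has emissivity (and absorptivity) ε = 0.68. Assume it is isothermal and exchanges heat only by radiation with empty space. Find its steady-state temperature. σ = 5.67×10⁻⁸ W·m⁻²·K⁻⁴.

At steady state, absorbed solar power + internal power = radiated power.
Absorbed: α·S·A_cross = 0.68·55.4·2.990 = 112.6 W (cross-section A).
Total input = 112.6 + 48.6 = 161.2 W.
Radiated: εσ·A_surf·T⁴ with A_surf = 2A = 5.980 m².
T⁴ = 161.2/(0.68·5.67×10⁻⁸·5.980) = 6.993×10⁸ K⁴.

T ≈ 163 K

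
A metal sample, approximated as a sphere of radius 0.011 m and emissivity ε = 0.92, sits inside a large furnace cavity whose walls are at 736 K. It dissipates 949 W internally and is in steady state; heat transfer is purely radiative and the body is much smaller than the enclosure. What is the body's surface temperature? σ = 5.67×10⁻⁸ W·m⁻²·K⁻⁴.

For a small grey body in a large enclosure, net radiated power = εσA(T⁴ − T_w⁴).
Steady state: P = εσA(T⁴ − T_w⁴) with A = 4πr² = 0.001521 m².
T⁴ = P/(εσA) + T_w⁴ = 949/(0.92·5.67×10⁻⁸·0.001521) + (736)⁴
    = 1.196×10¹³ + 2.934×10¹¹ = 1.226×10¹³ K⁴.

T ≈ 1870 K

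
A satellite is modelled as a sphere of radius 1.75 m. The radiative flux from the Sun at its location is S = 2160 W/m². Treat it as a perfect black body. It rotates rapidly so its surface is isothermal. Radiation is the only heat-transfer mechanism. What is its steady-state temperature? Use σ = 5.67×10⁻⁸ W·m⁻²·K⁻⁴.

At equilibrium, absorbed power = emitted power.
Absorbing cross-section = πr² = 9.621 m²; emitting surface = 4πr² = 38.48 m² (ratio 4).
S·A_cross = εσ·A_surf·T⁴  ⇒  T⁴ = S/(4σ).
T⁴ = 1.00·2160/(4·5.67×10⁻⁸) = 9.524×10⁹ K⁴.
T = (9.524×10⁹)^(1/4).

T ≈ 312 K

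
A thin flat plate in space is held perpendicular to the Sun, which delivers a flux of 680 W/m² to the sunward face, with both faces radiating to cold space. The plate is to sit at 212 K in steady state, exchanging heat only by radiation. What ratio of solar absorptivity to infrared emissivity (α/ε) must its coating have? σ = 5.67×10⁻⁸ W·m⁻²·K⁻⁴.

α/ε ≈ 0.337

Balance: αS·A = εσ·2A·T⁴ ⇒ α/ε = 2σT⁴/S.
α/ε = 2·5.67×10⁻⁸·(212)⁴/680 = 2·5.67×10⁻⁸·2.020×10⁹/680.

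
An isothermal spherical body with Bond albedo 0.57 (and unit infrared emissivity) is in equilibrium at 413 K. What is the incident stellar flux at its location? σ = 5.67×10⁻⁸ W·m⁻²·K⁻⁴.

(1−a)S·πr² = σ·4πr²·T⁴ ⇒ S = 4σT⁴/(1−a).
S = 4·5.67×10⁻⁸·2.909×10¹⁰/0.430.

S ≈ 15300 W/m²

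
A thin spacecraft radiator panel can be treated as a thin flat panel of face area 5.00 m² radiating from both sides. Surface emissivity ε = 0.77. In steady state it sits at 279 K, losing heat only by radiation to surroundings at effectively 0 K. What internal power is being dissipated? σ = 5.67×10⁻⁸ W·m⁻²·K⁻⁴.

P ≈ 2650 W

Steady state: P = εσA T⁴.
A = 2·5.00 = 10.00 m²; T⁴ = (279)⁴ = 6.059×10⁹ K⁴.
P = 0.77 × 5.67×10⁻⁸ × 10.00 × 6.059×10⁹.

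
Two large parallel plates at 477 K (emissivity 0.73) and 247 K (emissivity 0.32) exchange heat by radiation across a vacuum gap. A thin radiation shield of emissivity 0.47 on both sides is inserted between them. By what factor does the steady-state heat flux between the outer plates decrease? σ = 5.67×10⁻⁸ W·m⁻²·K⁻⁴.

Without shield: q₀ = σΔ(T⁴)/(1/ε₁+1/ε₂−1) with denominator 3.495.
With shield the two gaps are in series; the resistances add: (1/ε₁+1/ε_s−1)+(1/ε_s+1/ε₂−1) = 2.498+4.253 = 6.750.
Heat-flux ratio q₀/q = 6.750/3.495.

factor ≈ 1.93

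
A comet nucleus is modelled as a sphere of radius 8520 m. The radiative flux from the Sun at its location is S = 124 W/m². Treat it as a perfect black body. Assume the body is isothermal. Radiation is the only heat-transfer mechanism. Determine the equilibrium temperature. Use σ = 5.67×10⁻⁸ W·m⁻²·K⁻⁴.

At equilibrium, absorbed power = emitted power.
Absorbing cross-section = πr² = 2.280×10⁸ m²; emitting surface = 4πr² = 9.122×10⁸ m² (ratio 4).
S·A_cross = εσ·A_surf·T⁴  ⇒  T⁴ = S/(4σ).
T⁴ = 1.00·124/(4·5.67×10⁻⁸) = 5.467×10⁸ K⁴.
T = (5.467×10⁸)^(1/4).

T ≈ 153 K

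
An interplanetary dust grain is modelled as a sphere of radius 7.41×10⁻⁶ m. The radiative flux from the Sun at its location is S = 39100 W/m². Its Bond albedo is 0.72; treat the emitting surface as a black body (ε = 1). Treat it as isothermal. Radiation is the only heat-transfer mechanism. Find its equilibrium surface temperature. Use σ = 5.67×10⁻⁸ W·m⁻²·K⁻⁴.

T ≈ 469 K

At equilibrium, absorbed power = emitted power.
Absorbing cross-section = πr² = 1.725×10⁻¹⁰ m²; emitting surface = 4πr² = 6.900×10⁻¹⁰ m² (ratio 4).
(1−a)S·A_cross = εσ·A_surf·T⁴  ⇒  T⁴ = (1−a)S/(4σ).
T⁴ = 0.280·39100/(4·5.67×10⁻⁸) = 4.827×10¹⁰ K⁴.
T = (4.827×10¹⁰)^(1/4).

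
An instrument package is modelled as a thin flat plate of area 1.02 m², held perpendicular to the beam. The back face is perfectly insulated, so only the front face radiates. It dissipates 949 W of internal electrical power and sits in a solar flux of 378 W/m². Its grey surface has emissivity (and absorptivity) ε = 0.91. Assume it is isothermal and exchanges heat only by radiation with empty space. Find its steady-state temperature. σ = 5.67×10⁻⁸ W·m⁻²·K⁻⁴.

At steady state, absorbed solar power + internal power = radiated power.
Absorbed: α·S·A_cross = 0.91·378·1.020 = 350.9 W (cross-section A).
Total input = 350.9 + 949 = 1300 W.
Radiated: εσ·A_surf·T⁴ with A_surf = A = 1.020 m².
T⁴ = 1300/(0.91·5.67×10⁻⁸·1.020) = 2.470×10¹⁰ K⁴.

T ≈ 396 K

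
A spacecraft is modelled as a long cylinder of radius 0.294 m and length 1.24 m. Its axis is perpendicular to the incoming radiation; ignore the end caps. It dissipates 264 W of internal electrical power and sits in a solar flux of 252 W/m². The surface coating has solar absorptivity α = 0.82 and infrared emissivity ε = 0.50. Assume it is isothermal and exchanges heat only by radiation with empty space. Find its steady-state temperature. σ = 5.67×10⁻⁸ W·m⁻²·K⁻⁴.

At steady state, absorbed solar power + internal power = radiated power.
Absorbed: α·S·A_cross = 0.82·252·0.7291 = 150.7 W (cross-section 2rL).
Total input = 150.7 + 264 = 414.7 W.
Radiated: εσ·A_surf·T⁴ with A_surf = 2πrL = 2.291 m².
T⁴ = 414.7/(0.50·5.67×10⁻⁸·2.291) = 6.386×10⁹ K⁴.

T ≈ 283 K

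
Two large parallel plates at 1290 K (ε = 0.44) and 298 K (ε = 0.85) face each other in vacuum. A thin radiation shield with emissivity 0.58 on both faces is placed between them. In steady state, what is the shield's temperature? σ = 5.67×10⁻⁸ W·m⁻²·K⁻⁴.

In steady state the net flux on the hot side equals that on the cold side.
σ(T₁⁴−T_s⁴)/D₁ = σ(T_s⁴−T₂⁴)/D₂, with D₁ = 1/ε₁+1/ε_s−1 = 2.997, D₂ = 1/ε_s+1/ε₂−1 = 1.901.
Solve for T_s⁴: T_s⁴ = (D₂·T₁⁴ + D₁·T₂⁴)/(D₁+D₂) = 1.080×10¹² K⁴.

T_s ≈ 1020 K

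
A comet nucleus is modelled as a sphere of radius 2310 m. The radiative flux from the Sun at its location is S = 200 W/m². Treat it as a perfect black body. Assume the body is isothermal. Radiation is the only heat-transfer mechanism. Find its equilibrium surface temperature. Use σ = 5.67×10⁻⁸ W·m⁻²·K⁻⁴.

At equilibrium, absorbed power = emitted power.
Absorbing cross-section = πr² = 1.676×10⁷ m²; emitting surface = 4πr² = 6.706×10⁷ m² (ratio 4).
S·A_cross = εσ·A_surf·T⁴  ⇒  T⁴ = S/(4σ).
T⁴ = 1.00·200/(4·5.67×10⁻⁸) = 8.818×10⁸ K⁴.
T = (8.818×10⁸)^(1/4).

T ≈ 172 K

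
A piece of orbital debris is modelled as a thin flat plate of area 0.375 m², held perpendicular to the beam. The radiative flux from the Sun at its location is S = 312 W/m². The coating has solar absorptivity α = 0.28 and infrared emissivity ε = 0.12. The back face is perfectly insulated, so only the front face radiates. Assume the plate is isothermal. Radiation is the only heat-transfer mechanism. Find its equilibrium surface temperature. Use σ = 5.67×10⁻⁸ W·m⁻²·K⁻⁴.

At equilibrium, absorbed power = emitted power.
Absorbing cross-section = A = 0.3750 m²; emitting surface = A = 0.3750 m² (ratio 1).
αS·A_cross = εσ·A_surf·T⁴  ⇒  T⁴ = αS/(ε·1σ).
T⁴ = 0.280·312/(0.12·1·5.67×10⁻⁸) = 1.284×10¹⁰ K⁴.
T = (1.284×10¹⁰)^(1/4).

T ≈ 337 K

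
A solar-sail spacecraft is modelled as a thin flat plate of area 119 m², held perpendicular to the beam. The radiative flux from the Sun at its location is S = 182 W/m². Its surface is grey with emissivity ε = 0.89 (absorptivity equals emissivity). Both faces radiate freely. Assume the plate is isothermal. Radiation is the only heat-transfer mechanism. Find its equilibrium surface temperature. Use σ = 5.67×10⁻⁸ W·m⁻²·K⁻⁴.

T ≈ 200 K

At equilibrium, absorbed power = emitted power.
Absorbing cross-section = A = 119.0 m²; emitting surface = 2A = 238.0 m² (ratio 2).
εS·A_cross = εσ·A_surf·T⁴  ⇒  T⁴ = S/(2σ)   (ε cancels).
T⁴ = 182/(2·5.67×10⁻⁸) = 1.605×10⁹ K⁴.
T = (1.605×10⁹)^(1/4).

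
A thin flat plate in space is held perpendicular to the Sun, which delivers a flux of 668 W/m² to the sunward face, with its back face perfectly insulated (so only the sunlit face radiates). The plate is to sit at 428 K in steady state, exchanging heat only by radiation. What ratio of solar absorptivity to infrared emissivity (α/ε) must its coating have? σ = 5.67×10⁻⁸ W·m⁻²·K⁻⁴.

Balance: αS·A = εσ·1A·T⁴ ⇒ α/ε = σT⁴/S.
α/ε = 5.67×10⁻⁸·(428)⁴/668 = 5.67×10⁻⁸·3.356×10¹⁰/668.

α/ε ≈ 2.85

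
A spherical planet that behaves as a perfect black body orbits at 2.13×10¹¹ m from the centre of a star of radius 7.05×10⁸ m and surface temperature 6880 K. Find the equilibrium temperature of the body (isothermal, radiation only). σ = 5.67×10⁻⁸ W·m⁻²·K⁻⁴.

The star's surface emits σT_*⁴; at distance d the flux is S = σT_*⁴(R_*/d)².
S = 5.67×10⁻⁸·(6880)⁴·(7.05×10⁸/2.13×10¹¹)² = 1392 W/m².
For an isothermal sphere T⁴ = (1−a)S/(4σ) = 6.136×10⁹ K⁴.

T ≈ 280 K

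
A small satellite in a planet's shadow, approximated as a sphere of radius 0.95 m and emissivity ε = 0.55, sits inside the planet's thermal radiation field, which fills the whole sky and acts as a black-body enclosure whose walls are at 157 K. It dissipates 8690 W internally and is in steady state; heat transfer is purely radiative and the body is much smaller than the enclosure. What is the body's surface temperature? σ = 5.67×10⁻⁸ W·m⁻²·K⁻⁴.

T ≈ 398 K

For a small grey body in a large enclosure, net radiated power = εσA(T⁴ − T_w⁴).
Steady state: P = εσA(T⁴ − T_w⁴) with A = 4πr² = 11.34 m².
T⁴ = P/(εσA) + T_w⁴ = 8690/(0.55·5.67×10⁻⁸·11.34) + (157)⁴
    = 2.457×10¹⁰ + 6.076×10⁸ = 2.518×10¹⁰ K⁴.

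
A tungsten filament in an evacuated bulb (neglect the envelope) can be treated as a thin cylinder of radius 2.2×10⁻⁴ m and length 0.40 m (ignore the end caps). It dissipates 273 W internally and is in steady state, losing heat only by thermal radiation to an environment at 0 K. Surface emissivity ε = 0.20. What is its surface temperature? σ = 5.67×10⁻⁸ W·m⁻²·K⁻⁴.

Steady state: internal power = radiated power, P = εσA T⁴.
Radiating area A = 2πrL = 5.529×10⁻⁴ m².
T⁴ = P/(εσA) = 273/(0.20·5.67×10⁻⁸·5.529×10⁻⁴) = 4.354×10¹³ K⁴.
T = (4.354×10¹³)^(1/4).

T ≈ 2570 K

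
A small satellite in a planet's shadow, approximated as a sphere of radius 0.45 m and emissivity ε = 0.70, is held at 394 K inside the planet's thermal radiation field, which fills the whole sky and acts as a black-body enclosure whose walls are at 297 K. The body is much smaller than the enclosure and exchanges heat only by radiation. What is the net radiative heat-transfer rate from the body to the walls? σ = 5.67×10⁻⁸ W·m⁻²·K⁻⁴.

P_net ≈ 1650 W

For a small grey body in a large enclosure: P_net = εσA(T_body⁴ − T_wall⁴).
A = 4πr² = 2.545 m²; T_body⁴ − T_wall⁴ = 2.410×10¹⁰ − 7.781×10⁹ = 1.632×10¹⁰ K⁴.
|P_net| = 0.70·5.67×10⁻⁸·2.545·1.632×10¹⁰.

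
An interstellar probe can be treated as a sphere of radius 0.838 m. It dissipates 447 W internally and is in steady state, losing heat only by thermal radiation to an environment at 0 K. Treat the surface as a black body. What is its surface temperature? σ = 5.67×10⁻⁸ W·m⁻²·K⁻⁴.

T ≈ 173 K

Steady state: internal power = radiated power, P = εσA T⁴.
Radiating area A = 4πr² = 8.825 m².
T⁴ = P/(εσA) = 447/(1.0·5.67×10⁻⁸·8.825) = 8.934×10⁸ K⁴.
T = (8.934×10⁸)^(1/4).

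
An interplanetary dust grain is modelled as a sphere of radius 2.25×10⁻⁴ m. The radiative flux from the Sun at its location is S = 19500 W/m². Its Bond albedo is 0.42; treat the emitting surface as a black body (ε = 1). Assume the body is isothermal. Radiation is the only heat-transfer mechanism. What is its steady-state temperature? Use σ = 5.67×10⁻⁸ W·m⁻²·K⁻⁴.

T ≈ 473 K

At equilibrium, absorbed power = emitted power.
Absorbing cross-section = πr² = 1.590×10⁻⁷ m²; emitting surface = 4πr² = 6.362×10⁻⁷ m² (ratio 4).
(1−a)S·A_cross = εσ·A_surf·T⁴  ⇒  T⁴ = (1−a)S/(4σ).
T⁴ = 0.580·19500/(4·5.67×10⁻⁸) = 4.987×10¹⁰ K⁴.
T = (4.987×10¹⁰)^(1/4).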